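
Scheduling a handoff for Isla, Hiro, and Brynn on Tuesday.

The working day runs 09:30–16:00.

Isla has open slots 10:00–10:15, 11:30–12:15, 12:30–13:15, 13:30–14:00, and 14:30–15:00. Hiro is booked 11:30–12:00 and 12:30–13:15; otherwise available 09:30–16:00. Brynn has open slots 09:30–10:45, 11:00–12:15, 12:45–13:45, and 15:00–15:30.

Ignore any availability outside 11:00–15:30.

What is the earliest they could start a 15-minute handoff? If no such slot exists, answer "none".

12:00

Hiro free within 09:30–16:00: 09:30–11:30, 12:00–12:30, 13:15–16:00.
Isla ∩ Hiro: 10:00–10:15, 12:00–12:15, 13:30–14:00, 14:30–15:00.
Isla ∩ Hiro ∩ Brynn: 10:00–10:15, 12:00–12:15, 13:30–13:45.
Restricted to 11:00–15:30: 12:00–12:15, 13:30–13:45.
Windows ≥ 15 min: 12:00–12:15, 13:30–13:45.
Earliest such window starts at 12:00.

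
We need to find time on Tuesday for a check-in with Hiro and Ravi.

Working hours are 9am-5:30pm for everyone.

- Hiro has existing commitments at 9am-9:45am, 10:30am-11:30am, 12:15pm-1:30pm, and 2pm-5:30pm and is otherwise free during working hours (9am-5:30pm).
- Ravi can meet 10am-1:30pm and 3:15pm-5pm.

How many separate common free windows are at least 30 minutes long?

Hiro free within 09:00–17:30: 09:45–10:30, 11:30–12:15, 13:30–14:00.
Hiro ∩ Ravi: 10:00–10:30, 11:30–12:15.
Windows ≥ 30 min: 10:00–10:30, 11:30–12:15.
That's 2 windows.

2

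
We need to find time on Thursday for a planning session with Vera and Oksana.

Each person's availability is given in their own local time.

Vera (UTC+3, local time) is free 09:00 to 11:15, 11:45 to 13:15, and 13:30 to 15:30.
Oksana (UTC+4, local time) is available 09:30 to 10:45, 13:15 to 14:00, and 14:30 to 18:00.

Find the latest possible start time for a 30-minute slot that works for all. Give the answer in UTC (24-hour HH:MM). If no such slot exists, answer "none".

Vera → UTC: 06:00–08:15, 08:45–10:15, 10:30–12:30.
Oksana → UTC: 05:30–06:45, 09:15–10:00, 10:30–14:00.
Vera ∩ Oksana: 06:00–06:45, 09:15–10:00, 10:30–12:30.
Windows ≥ 30 min: 06:00–06:45, 09:15–10:00, 10:30–12:30.
Latest start in the last window 10:30–12:30 is 12:30 − 30 min = 12:00.

12:00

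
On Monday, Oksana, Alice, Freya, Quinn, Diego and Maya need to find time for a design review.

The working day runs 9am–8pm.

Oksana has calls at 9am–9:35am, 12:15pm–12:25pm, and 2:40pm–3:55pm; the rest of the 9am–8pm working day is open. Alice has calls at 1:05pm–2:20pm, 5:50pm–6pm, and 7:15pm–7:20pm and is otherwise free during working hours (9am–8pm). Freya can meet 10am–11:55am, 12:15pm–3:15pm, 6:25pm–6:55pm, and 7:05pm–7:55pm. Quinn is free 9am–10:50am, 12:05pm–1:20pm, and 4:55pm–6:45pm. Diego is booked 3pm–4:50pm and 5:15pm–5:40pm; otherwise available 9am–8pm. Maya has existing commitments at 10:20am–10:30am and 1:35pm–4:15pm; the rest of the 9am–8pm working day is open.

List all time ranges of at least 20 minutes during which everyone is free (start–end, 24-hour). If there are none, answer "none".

Oksana free within 09:00–20:00: 09:35–12:15, 12:25–14:40, 15:55–20:00.
Alice free within 09:00–20:00: 09:00–13:05, 14:20–17:50, 18:00–19:15, 19:20–20:00.
Diego free within 09:00–20:00: 09:00–15:00, 16:50–17:15, 17:40–20:00.
Maya free within 09:00–20:00: 09:00–10:20, 10:30–13:35, 16:15–20:00.
Oksana ∩ Alice: 09:35–12:15, 12:25–13:05, 14:20–14:40, 15:55–17:50, 18:00–19:15, 19:20–20:00.
Oksana ∩ Alice ∩ Freya: 10:00–11:55, 12:25–13:05, 14:20–14:40, 18:25–18:55, 19:05–19:15, 19:20–19:55.
Oksana ∩ Alice ∩ Freya ∩ Quinn: 10:00–10:50, 12:25–13:05, 18:25–18:45.
Oksana ∩ Alice ∩ Freya ∩ Quinn ∩ Diego: 10:00–10:50, 12:25–13:05, 18:25–18:45.
Oksana ∩ Alice ∩ Freya ∩ Quinn ∩ Diego ∩ Maya: 10:00–10:20, 10:30–10:50, 12:25–13:05, 18:25–18:45.
Windows ≥ 20 min: 10:00–10:20, 10:30–10:50, 12:25–13:05, 18:25–18:45.

10:00–10:20, 10:30–10:50, 12:25–13:05, 18:25–18:45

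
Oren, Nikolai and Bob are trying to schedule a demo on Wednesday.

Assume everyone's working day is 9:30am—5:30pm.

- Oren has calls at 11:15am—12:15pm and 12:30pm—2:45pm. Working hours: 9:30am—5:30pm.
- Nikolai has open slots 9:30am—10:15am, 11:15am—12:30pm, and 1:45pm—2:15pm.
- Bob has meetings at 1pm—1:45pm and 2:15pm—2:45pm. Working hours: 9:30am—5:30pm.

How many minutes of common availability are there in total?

60 minutes

Oren free within 09:30–17:30: 09:30–11:15, 12:15–12:30, 14:45–17:30.
Bob free within 09:30–17:30: 09:30–13:00, 13:45–14:15, 14:45–17:30.
Oren ∩ Nikolai: 09:30–10:15, 12:15–12:30.
Oren ∩ Nikolai ∩ Bob: 09:30–10:15, 12:15–12:30.
Total common minutes: 45 + 15 = 60.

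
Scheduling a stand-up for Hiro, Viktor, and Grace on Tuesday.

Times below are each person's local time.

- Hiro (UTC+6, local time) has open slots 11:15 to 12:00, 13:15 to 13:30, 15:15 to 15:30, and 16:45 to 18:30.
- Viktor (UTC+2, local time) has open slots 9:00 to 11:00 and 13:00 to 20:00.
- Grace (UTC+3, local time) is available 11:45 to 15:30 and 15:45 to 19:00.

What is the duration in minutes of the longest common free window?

Hiro → UTC: 05:15–06:00, 07:15–07:30, 09:15–09:30, 10:45–12:30.
Viktor → UTC: 07:00–09:00, 11:00–18:00.
Grace → UTC: 08:45–12:30, 12:45–16:00.
Hiro ∩ Viktor: 07:15–07:30, 11:00–12:30.
Hiro ∩ Viktor ∩ Grace: 11:00–12:30.
Single common window of 90 minutes.

90 minutes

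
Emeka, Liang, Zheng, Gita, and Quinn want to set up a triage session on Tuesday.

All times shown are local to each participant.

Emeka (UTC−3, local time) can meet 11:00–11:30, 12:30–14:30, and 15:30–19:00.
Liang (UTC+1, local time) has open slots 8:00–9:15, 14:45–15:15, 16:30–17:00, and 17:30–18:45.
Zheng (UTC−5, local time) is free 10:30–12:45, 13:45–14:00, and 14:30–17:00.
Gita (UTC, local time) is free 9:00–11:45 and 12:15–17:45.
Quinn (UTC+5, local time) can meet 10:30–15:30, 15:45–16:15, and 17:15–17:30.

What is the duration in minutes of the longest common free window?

0 minutes

Emeka → UTC: 14:00–14:30, 15:30–17:30, 18:30–22:00.
Liang → UTC: 07:00–08:15, 13:45–14:15, 15:30–16:00, 16:30–17:45.
Zheng → UTC: 15:30–17:45, 18:45–19:00, 19:30–22:00.
Gita → UTC: 09:00–11:45, 12:15–17:45.
Quinn → UTC: 05:30–10:30, 10:45–11:15, 12:15–12:30.
Emeka ∩ Liang: 14:00–14:15, 15:30–16:00, 16:30–17:30.
Emeka ∩ Liang ∩ Zheng: 15:30–16:00, 16:30–17:30.
Emeka ∩ Liang ∩ Zheng ∩ Gita: 15:30–16:00, 16:30–17:30.
Emeka ∩ Liang ∩ Zheng ∩ Gita ∩ Quinn: (none).
No common window.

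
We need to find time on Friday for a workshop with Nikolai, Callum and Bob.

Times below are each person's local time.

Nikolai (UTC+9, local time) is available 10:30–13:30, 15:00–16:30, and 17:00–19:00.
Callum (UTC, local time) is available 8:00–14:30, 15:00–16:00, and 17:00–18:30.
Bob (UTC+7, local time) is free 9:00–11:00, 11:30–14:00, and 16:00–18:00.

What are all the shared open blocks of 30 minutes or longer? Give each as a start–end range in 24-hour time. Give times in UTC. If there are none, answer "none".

Nikolai → UTC: 01:30–04:30, 06:00–07:30, 08:00–10:00.
Callum → UTC: 08:00–14:30, 15:00–16:00, 17:00–18:30.
Bob → UTC: 02:00–04:00, 04:30–07:00, 09:00–11:00.
Nikolai ∩ Callum: 08:00–10:00.
Nikolai ∩ Callum ∩ Bob: 09:00–10:00.
Windows ≥ 30 min: 09:00–10:00.

09:00–10:00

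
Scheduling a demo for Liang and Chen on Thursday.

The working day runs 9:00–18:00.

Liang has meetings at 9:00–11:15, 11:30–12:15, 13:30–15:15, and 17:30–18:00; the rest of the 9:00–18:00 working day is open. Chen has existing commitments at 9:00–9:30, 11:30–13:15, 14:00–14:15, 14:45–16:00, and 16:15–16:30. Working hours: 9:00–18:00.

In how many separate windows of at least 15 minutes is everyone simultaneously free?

Liang free within 09:00–18:00: 11:15–11:30, 12:15–13:30, 15:15–17:30.
Chen free within 09:00–18:00: 09:30–11:30, 13:15–14:00, 14:15–14:45, 16:00–16:15, 16:30–18:00.
Liang ∩ Chen: 11:15–11:30, 13:15–13:30, 16:00–16:15, 16:30–17:30.
Windows ≥ 15 min: 11:15–11:30, 13:15–13:30, 16:00–16:15, 16:30–17:30.
That's 4 windows.

4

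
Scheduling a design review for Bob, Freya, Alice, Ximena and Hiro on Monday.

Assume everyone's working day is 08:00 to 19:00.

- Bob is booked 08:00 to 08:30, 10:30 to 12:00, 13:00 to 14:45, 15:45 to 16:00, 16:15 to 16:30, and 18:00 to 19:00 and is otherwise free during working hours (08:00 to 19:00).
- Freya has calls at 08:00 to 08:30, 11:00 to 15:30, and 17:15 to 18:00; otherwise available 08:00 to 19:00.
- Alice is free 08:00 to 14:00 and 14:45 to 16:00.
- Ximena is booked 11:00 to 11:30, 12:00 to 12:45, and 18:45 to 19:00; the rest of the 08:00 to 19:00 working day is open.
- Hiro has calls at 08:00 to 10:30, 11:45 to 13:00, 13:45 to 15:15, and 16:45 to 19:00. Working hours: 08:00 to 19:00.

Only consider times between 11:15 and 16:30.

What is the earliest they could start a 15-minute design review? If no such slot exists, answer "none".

Bob free within 08:00–19:00: 08:30–10:30, 12:00–13:00, 14:45–15:45, 16:00–16:15, 16:30–18:00.
Freya free within 08:00–19:00: 08:30–11:00, 15:30–17:15, 18:00–19:00.
Ximena free within 08:00–19:00: 08:00–11:00, 11:30–12:00, 12:45–18:45.
Hiro free within 08:00–19:00: 10:30–11:45, 13:00–13:45, 15:15–16:45.
Bob ∩ Freya: 08:30–10:30, 15:30–15:45, 16:00–16:15, 16:30–17:15.
Bob ∩ Freya ∩ Alice: 08:30–10:30, 15:30–15:45.
Bob ∩ Freya ∩ Alice ∩ Ximena: 08:30–10:30, 15:30–15:45.
Bob ∩ Freya ∩ Alice ∩ Ximena ∩ Hiro: 15:30–15:45.
Restricted to 11:15–16:30: 15:30–15:45.
Windows ≥ 15 min: 15:30–15:45.
Earliest such window starts at 15:30.

15:30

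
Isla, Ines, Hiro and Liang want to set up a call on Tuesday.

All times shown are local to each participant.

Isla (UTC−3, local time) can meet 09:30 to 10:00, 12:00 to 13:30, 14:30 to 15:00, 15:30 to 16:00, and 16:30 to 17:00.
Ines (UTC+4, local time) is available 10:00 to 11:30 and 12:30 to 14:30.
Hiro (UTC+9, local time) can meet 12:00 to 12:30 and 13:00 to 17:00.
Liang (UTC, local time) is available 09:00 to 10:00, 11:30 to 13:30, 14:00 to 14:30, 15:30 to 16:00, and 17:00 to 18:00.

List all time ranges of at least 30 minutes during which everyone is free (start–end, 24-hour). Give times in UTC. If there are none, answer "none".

Isla → UTC: 12:30–13:00, 15:00–16:30, 17:30–18:00, 18:30–19:00, 19:30–20:00.
Ines → UTC: 06:00–07:30, 08:30–10:30.
Hiro → UTC: 03:00–03:30, 04:00–08:00.
Liang → UTC: 09:00–10:00, 11:30–13:30, 14:00–14:30, 15:30–16:00, 17:00–18:00.
Isla ∩ Ines: (none).
Isla ∩ Ines ∩ Hiro: (none).
Isla ∩ Ines ∩ Hiro ∩ Liang: (none).
Windows ≥ 30 min: (none).

none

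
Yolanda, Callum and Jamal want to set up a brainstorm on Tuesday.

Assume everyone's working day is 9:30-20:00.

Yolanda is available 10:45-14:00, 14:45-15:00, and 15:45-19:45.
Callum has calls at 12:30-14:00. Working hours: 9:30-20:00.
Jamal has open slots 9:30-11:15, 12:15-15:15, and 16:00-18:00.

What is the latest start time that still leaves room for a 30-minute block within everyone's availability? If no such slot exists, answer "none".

Callum free within 09:30–20:00: 09:30–12:30, 14:00–20:00.
Yolanda ∩ Callum: 10:45–12:30, 14:45–15:00, 15:45–19:45.
Yolanda ∩ Callum ∩ Jamal: 10:45–11:15, 12:15–12:30, 14:45–15:00, 16:00–18:00.
Windows ≥ 30 min: 10:45–11:15, 16:00–18:00.
Latest start in the last window 16:00–18:00 is 18:00 − 30 min = 17:30.

17:30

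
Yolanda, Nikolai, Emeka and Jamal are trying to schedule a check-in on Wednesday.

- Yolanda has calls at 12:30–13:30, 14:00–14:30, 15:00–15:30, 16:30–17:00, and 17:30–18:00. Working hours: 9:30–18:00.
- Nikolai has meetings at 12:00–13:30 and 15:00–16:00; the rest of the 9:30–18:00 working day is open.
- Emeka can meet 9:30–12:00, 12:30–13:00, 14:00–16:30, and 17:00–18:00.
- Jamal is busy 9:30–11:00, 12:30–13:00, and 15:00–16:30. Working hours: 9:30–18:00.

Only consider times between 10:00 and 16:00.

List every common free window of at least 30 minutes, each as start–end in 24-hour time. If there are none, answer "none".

Yolanda free within 09:30–18:00: 09:30–12:30, 13:30–14:00, 14:30–15:00, 15:30–16:30, 17:00–17:30.
Nikolai free within 09:30–18:00: 09:30–12:00, 13:30–15:00, 16:00–18:00.
Jamal free within 09:30–18:00: 11:00–12:30, 13:00–15:00, 16:30–18:00.
Yolanda ∩ Nikolai: 09:30–12:00, 13:30–14:00, 14:30–15:00, 16:00–16:30, 17:00–17:30.
Yolanda ∩ Nikolai ∩ Emeka: 09:30–12:00, 14:30–15:00, 16:00–16:30, 17:00–17:30.
Yolanda ∩ Nikolai ∩ Emeka ∩ Jamal: 11:00–12:00, 14:30–15:00, 17:00–17:30.
Restricted to 10:00–16:00: 11:00–12:00, 14:30–15:00.
Windows ≥ 30 min: 11:00–12:00, 14:30–15:00.

11:00–12:00, 14:30–15:00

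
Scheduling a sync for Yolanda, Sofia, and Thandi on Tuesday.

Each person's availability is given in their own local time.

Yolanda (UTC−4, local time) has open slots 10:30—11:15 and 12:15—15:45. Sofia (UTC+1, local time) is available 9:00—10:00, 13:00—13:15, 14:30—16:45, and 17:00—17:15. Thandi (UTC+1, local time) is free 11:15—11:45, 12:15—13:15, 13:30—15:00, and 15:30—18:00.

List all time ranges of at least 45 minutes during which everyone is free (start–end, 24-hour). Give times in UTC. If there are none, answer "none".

14:30–15:15

Yolanda → UTC: 14:30–15:15, 16:15–19:45.
Sofia → UTC: 08:00–09:00, 12:00–12:15, 13:30–15:45, 16:00–16:15.
Thandi → UTC: 10:15–10:45, 11:15–12:15, 12:30–14:00, 14:30–17:00.
Yolanda ∩ Sofia: 14:30–15:15.
Yolanda ∩ Sofia ∩ Thandi: 14:30–15:15.
Windows ≥ 45 min: 14:30–15:15.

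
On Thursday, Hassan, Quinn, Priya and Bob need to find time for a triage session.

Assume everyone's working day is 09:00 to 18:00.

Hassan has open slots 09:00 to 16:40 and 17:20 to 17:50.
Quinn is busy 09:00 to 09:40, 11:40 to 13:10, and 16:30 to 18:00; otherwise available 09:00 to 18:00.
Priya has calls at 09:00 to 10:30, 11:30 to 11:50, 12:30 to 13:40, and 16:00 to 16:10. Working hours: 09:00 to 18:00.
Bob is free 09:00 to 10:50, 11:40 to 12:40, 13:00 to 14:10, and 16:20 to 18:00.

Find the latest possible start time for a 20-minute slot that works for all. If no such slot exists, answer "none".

13:50

Quinn free within 09:00–18:00: 09:40–11:40, 13:10–16:30.
Priya free within 09:00–18:00: 10:30–11:30, 11:50–12:30, 13:40–16:00, 16:10–18:00.
Hassan ∩ Quinn: 09:40–11:40, 13:10–16:30.
Hassan ∩ Quinn ∩ Priya: 10:30–11:30, 13:40–16:00, 16:10–16:30.
Hassan ∩ Quinn ∩ Priya ∩ Bob: 10:30–10:50, 13:40–14:10, 16:20–16:30.
Windows ≥ 20 min: 10:30–10:50, 13:40–14:10.
Latest start in the last window 13:40–14:10 is 14:10 − 20 min = 13:50.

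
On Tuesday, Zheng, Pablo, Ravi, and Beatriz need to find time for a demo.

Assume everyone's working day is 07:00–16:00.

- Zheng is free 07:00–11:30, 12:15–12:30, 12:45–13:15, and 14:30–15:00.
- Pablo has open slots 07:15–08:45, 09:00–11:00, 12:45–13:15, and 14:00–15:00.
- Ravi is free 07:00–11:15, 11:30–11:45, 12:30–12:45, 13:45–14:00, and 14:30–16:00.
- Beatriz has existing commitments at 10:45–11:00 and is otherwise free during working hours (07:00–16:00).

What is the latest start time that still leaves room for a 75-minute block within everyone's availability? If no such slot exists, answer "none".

09:30

Beatriz free within 07:00–16:00: 07:00–10:45, 11:00–16:00.
Zheng ∩ Pablo: 07:15–08:45, 09:00–11:00, 12:45–13:15, 14:30–15:00.
Zheng ∩ Pablo ∩ Ravi: 07:15–08:45, 09:00–11:00, 14:30–15:00.
Zheng ∩ Pablo ∩ Ravi ∩ Beatriz: 07:15–08:45, 09:00–10:45, 14:30–15:00.
Windows ≥ 75 min: 07:15–08:45, 09:00–10:45.
Latest start in the last window 09:00–10:45 is 10:45 − 75 min = 09:30.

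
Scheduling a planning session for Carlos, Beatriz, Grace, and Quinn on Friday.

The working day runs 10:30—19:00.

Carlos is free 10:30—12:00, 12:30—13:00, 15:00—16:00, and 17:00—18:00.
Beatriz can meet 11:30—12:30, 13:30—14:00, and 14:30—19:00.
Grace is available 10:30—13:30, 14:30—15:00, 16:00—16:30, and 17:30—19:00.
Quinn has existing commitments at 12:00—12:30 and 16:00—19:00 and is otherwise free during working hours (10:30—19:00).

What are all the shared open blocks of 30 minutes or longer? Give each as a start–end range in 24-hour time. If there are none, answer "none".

Quinn free within 10:30–19:00: 10:30–12:00, 12:30–16:00.
Carlos ∩ Beatriz: 11:30–12:00, 15:00–16:00, 17:00–18:00.
Carlos ∩ Beatriz ∩ Grace: 11:30–12:00, 17:30–18:00.
Carlos ∩ Beatriz ∩ Grace ∩ Quinn: 11:30–12:00.
Windows ≥ 30 min: 11:30–12:00.

11:30–12:00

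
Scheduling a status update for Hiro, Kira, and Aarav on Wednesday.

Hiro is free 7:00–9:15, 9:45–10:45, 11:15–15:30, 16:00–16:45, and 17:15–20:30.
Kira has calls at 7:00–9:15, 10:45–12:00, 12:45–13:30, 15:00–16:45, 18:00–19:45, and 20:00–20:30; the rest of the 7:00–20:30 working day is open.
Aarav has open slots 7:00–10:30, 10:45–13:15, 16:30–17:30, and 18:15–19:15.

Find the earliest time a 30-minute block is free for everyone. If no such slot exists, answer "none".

09:45

Kira free within 07:00–20:30: 09:15–10:45, 12:00–12:45, 13:30–15:00, 16:45–18:00, 19:45–20:00.
Hiro ∩ Kira: 09:45–10:45, 12:00–12:45, 13:30–15:00, 17:15–18:00, 19:45–20:00.
Hiro ∩ Kira ∩ Aarav: 09:45–10:30, 12:00–12:45, 17:15–17:30.
Windows ≥ 30 min: 09:45–10:30, 12:00–12:45.
Earliest such window starts at 09:45.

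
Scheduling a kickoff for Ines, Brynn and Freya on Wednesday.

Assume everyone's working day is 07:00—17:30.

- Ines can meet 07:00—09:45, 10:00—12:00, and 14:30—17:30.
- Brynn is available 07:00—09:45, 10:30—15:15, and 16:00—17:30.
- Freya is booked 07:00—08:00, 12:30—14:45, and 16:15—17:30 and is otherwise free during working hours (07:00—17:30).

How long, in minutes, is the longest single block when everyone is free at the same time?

105 minutes

Freya free within 07:00–17:30: 08:00–12:30, 14:45–16:15.
Ines ∩ Brynn: 07:00–09:45, 10:30–12:00, 14:30–15:15, 16:00–17:30.
Ines ∩ Brynn ∩ Freya: 08:00–09:45, 10:30–12:00, 14:45–15:15, 16:00–16:15.
Common window lengths: 105, 90, 30, 15 min; longest is 105.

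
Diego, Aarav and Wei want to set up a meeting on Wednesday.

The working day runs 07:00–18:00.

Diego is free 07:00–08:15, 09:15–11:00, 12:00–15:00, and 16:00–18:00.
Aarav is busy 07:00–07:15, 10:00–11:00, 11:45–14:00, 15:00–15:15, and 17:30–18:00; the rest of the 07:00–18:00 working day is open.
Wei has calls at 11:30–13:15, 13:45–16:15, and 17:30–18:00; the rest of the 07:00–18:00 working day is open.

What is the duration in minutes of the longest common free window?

Aarav free within 07:00–18:00: 07:15–10:00, 11:00–11:45, 14:00–15:00, 15:15–17:30.
Wei free within 07:00–18:00: 07:00–11:30, 13:15–13:45, 16:15–17:30.
Diego ∩ Aarav: 07:15–08:15, 09:15–10:00, 14:00–15:00, 16:00–17:30.
Diego ∩ Aarav ∩ Wei: 07:15–08:15, 09:15–10:00, 16:15–17:30.
Common window lengths: 60, 45, 75 min; longest is 75.

75 minutes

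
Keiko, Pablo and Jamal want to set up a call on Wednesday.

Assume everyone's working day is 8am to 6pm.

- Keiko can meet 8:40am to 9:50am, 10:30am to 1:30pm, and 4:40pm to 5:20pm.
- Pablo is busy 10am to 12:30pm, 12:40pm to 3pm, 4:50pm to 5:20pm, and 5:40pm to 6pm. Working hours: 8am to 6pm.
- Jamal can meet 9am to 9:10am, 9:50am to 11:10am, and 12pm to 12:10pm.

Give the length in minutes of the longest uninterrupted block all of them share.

10 minutes

Pablo free within 08:00–18:00: 08:00–10:00, 12:30–12:40, 15:00–16:50, 17:20–17:40.
Keiko ∩ Pablo: 08:40–09:50, 12:30–12:40, 16:40–16:50.
Keiko ∩ Pablo ∩ Jamal: 09:00–09:10.
Single common window of 10 minutes.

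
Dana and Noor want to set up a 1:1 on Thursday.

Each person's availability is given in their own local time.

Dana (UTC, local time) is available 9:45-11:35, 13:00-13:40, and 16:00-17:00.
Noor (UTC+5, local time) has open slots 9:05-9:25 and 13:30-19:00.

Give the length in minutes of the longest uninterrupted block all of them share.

110 minutes

Dana → UTC: 09:45–11:35, 13:00–13:40, 16:00–17:00.
Noor → UTC: 04:05–04:25, 08:30–14:00.
Dana ∩ Noor: 09:45–11:35, 13:00–13:40.
Common window lengths: 110, 40 min; longest is 110.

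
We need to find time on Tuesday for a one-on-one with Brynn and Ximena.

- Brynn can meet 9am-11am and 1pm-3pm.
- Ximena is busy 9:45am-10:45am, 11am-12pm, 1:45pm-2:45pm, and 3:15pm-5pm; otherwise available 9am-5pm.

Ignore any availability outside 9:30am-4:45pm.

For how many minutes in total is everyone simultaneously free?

90 minutes

Ximena free within 09:00–17:00: 09:00–09:45, 10:45–11:00, 12:00–13:45, 14:45–15:15.
Brynn ∩ Ximena: 09:00–09:45, 10:45–11:00, 13:00–13:45, 14:45–15:00.
Restricted to 09:30–16:45: 09:30–09:45, 10:45–11:00, 13:00–13:45, 14:45–15:00.
Total common minutes: 15 + 15 + 45 + 15 = 90.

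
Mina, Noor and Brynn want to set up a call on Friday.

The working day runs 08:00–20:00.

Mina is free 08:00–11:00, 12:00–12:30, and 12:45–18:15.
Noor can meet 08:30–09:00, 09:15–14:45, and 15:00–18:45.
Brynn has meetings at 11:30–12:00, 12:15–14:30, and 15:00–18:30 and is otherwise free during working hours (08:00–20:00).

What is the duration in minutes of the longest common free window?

105 minutes

Brynn free within 08:00–20:00: 08:00–11:30, 12:00–12:15, 14:30–15:00, 18:30–20:00.
Mina ∩ Noor: 08:30–09:00, 09:15–11:00, 12:00–12:30, 12:45–14:45, 15:00–18:15.
Mina ∩ Noor ∩ Brynn: 08:30–09:00, 09:15–11:00, 12:00–12:15, 14:30–14:45.
Common window lengths: 30, 105, 15, 15 min; longest is 105.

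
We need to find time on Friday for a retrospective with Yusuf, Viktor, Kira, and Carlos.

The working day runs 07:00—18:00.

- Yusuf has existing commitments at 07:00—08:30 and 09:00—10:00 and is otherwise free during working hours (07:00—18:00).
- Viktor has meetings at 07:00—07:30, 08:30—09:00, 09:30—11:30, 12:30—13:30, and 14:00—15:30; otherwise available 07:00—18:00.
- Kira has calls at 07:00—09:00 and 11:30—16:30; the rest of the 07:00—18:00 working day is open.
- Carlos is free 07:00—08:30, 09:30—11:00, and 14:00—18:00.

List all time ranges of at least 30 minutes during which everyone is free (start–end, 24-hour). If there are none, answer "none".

Yusuf free within 07:00–18:00: 08:30–09:00, 10:00–18:00.
Viktor free within 07:00–18:00: 07:30–08:30, 09:00–09:30, 11:30–12:30, 13:30–14:00, 15:30–18:00.
Kira free within 07:00–18:00: 09:00–11:30, 16:30–18:00.
Yusuf ∩ Viktor: 11:30–12:30, 13:30–14:00, 15:30–18:00.
Yusuf ∩ Viktor ∩ Kira: 16:30–18:00.
Yusuf ∩ Viktor ∩ Kira ∩ Carlos: 16:30–18:00.
Windows ≥ 30 min: 16:30–18:00.

16:30–18:00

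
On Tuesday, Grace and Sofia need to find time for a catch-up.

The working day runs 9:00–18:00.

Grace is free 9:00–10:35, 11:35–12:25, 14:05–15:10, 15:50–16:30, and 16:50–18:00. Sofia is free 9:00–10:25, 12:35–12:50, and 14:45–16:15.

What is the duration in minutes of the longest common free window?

85 minutes

Grace ∩ Sofia: 09:00–10:25, 14:45–15:10, 15:50–16:15.
Common window lengths: 85, 25, 25 min; longest is 85.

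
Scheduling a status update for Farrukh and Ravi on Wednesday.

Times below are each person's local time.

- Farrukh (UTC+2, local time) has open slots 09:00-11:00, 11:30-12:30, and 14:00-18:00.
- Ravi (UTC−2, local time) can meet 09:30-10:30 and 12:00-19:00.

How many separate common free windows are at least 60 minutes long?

Farrukh → UTC: 07:00–09:00, 09:30–10:30, 12:00–16:00.
Ravi → UTC: 11:30–12:30, 14:00–21:00.
Farrukh ∩ Ravi: 12:00–12:30, 14:00–16:00.
Windows ≥ 60 min: 14:00–16:00.
That's 1 window.

1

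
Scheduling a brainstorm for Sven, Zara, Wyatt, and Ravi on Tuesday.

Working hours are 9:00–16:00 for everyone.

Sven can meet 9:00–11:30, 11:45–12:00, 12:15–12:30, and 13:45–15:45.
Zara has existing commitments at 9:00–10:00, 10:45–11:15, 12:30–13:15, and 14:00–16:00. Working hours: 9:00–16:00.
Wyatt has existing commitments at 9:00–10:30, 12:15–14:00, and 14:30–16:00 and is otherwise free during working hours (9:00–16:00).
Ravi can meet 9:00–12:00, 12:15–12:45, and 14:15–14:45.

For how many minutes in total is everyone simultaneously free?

Zara free within 09:00–16:00: 10:00–10:45, 11:15–12:30, 13:15–14:00.
Wyatt free within 09:00–16:00: 10:30–12:15, 14:00–14:30.
Sven ∩ Zara: 10:00–10:45, 11:15–11:30, 11:45–12:00, 12:15–12:30, 13:45–14:00.
Sven ∩ Zara ∩ Wyatt: 10:30–10:45, 11:15–11:30, 11:45–12:00.
Sven ∩ Zara ∩ Wyatt ∩ Ravi: 10:30–10:45, 11:15–11:30, 11:45–12:00.
Total common minutes: 15 + 15 + 15 = 45.

45 minutes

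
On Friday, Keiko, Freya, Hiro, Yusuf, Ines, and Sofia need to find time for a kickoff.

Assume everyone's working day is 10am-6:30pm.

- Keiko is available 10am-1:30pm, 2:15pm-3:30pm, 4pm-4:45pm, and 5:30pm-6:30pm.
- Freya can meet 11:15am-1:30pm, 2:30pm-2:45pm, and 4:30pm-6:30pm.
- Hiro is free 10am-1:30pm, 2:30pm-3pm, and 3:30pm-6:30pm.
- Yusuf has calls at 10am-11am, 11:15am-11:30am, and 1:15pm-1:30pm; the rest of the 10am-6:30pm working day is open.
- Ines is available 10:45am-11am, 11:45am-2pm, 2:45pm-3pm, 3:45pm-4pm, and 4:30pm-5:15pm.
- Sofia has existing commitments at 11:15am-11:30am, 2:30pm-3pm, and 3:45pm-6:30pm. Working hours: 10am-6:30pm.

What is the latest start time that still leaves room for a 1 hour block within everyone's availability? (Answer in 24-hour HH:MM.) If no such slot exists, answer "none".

Yusuf free within 10:00–18:30: 11:00–11:15, 11:30–13:15, 13:30–18:30.
Sofia free within 10:00–18:30: 10:00–11:15, 11:30–14:30, 15:00–15:45.
Keiko ∩ Freya: 11:15–13:30, 14:30–14:45, 16:30–16:45, 17:30–18:30.
Keiko ∩ Freya ∩ Hiro: 11:15–13:30, 14:30–14:45, 16:30–16:45, 17:30–18:30.
Keiko ∩ Freya ∩ Hiro ∩ Yusuf: 11:30–13:15, 14:30–14:45, 16:30–16:45, 17:30–18:30.
Keiko ∩ Freya ∩ Hiro ∩ Yusuf ∩ Ines: 11:45–13:15, 16:30–16:45.
Keiko ∩ Freya ∩ Hiro ∩ Yusuf ∩ Ines ∩ Sofia: 11:45–13:15.
Windows ≥ 60 min: 11:45–13:15.
Latest start in the last window 11:45–13:15 is 13:15 − 60 min = 12:15.

12:15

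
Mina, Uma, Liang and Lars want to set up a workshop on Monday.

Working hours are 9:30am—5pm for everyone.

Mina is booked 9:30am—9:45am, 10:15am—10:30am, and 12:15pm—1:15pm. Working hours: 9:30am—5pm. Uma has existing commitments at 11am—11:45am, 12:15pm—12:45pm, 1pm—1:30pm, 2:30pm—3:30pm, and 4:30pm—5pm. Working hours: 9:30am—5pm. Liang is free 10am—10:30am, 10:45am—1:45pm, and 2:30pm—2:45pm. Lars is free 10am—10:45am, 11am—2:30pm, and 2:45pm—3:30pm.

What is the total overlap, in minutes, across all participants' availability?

60 minutes

Mina free within 09:30–17:00: 09:45–10:15, 10:30–12:15, 13:15–17:00.
Uma free within 09:30–17:00: 09:30–11:00, 11:45–12:15, 12:45–13:00, 13:30–14:30, 15:30–16:30.
Mina ∩ Uma: 09:45–10:15, 10:30–11:00, 11:45–12:15, 13:30–14:30, 15:30–16:30.
Mina ∩ Uma ∩ Liang: 10:00–10:15, 10:45–11:00, 11:45–12:15, 13:30–13:45.
Mina ∩ Uma ∩ Liang ∩ Lars: 10:00–10:15, 11:45–12:15, 13:30–13:45.
Total common minutes: 15 + 30 + 15 = 60.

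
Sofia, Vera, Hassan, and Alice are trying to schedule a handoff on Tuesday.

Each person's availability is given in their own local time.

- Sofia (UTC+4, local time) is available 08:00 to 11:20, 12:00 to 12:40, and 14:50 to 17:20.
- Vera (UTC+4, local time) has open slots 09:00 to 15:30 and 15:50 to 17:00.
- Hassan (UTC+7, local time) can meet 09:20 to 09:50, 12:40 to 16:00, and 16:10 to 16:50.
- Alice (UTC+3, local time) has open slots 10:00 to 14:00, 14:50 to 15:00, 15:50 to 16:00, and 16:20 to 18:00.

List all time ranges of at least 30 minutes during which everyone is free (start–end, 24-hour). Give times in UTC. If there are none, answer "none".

08:00–08:40

Sofia → UTC: 04:00–07:20, 08:00–08:40, 10:50–13:20.
Vera → UTC: 05:00–11:30, 11:50–13:00.
Hassan → UTC: 02:20–02:50, 05:40–09:00, 09:10–09:50.
Alice → UTC: 07:00–11:00, 11:50–12:00, 12:50–13:00, 13:20–15:00.
Sofia ∩ Vera: 05:00–07:20, 08:00–08:40, 10:50–11:30, 11:50–13:00.
Sofia ∩ Vera ∩ Hassan: 05:40–07:20, 08:00–08:40.
Sofia ∩ Vera ∩ Hassan ∩ Alice: 07:00–07:20, 08:00–08:40.
Windows ≥ 30 min: 08:00–08:40.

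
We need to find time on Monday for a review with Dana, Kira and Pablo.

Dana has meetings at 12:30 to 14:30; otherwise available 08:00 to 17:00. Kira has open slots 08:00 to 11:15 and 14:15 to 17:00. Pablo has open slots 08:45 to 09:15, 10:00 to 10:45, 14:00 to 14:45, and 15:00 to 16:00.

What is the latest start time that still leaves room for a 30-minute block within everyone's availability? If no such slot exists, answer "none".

15:30

Dana free within 08:00–17:00: 08:00–12:30, 14:30–17:00.
Dana ∩ Kira: 08:00–11:15, 14:30–17:00.
Dana ∩ Kira ∩ Pablo: 08:45–09:15, 10:00–10:45, 14:30–14:45, 15:00–16:00.
Windows ≥ 30 min: 08:45–09:15, 10:00–10:45, 15:00–16:00.
Latest start in the last window 15:00–16:00 is 16:00 − 30 min = 15:30.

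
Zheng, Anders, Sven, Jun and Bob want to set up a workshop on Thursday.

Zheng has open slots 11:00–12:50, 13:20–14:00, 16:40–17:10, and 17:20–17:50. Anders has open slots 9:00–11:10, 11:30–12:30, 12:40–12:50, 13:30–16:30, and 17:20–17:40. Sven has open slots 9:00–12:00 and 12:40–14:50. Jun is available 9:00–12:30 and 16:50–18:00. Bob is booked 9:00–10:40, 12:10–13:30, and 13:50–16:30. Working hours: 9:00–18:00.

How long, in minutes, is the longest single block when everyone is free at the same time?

30 minutes

Bob free within 09:00–18:00: 10:40–12:10, 13:30–13:50, 16:30–18:00.
Zheng ∩ Anders: 11:00–11:10, 11:30–12:30, 12:40–12:50, 13:30–14:00, 17:20–17:40.
Zheng ∩ Anders ∩ Sven: 11:00–11:10, 11:30–12:00, 12:40–12:50, 13:30–14:00.
Zheng ∩ Anders ∩ Sven ∩ Jun: 11:00–11:10, 11:30–12:00.
Zheng ∩ Anders ∩ Sven ∩ Jun ∩ Bob: 11:00–11:10, 11:30–12:00.
Common window lengths: 10, 30 min; longest is 30.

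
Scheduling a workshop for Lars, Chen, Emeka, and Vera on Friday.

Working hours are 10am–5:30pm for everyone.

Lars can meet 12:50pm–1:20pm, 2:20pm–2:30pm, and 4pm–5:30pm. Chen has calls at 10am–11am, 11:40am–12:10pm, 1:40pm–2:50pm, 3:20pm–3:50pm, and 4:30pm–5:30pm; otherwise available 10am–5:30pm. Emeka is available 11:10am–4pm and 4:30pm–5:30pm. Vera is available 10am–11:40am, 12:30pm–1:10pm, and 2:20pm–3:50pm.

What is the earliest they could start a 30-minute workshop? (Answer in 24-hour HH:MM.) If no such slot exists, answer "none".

none

Chen free within 10:00–17:30: 11:00–11:40, 12:10–13:40, 14:50–15:20, 15:50–16:30.
Lars ∩ Chen: 12:50–13:20, 16:00–16:30.
Lars ∩ Chen ∩ Emeka: 12:50–13:20.
Lars ∩ Chen ∩ Emeka ∩ Vera: 12:50–13:10.
Windows ≥ 30 min: (none).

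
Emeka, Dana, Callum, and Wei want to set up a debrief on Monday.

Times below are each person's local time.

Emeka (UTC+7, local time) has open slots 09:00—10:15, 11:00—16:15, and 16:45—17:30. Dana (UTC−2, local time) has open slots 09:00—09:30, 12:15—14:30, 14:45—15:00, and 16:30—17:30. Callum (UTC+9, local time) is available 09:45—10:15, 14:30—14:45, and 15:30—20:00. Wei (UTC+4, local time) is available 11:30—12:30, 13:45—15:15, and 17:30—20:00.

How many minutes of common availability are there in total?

0 minutes

Emeka → UTC: 02:00–03:15, 04:00–09:15, 09:45–10:30.
Dana → UTC: 11:00–11:30, 14:15–16:30, 16:45–17:00, 18:30–19:30.
Callum → UTC: 00:45–01:15, 05:30–05:45, 06:30–11:00.
Wei → UTC: 07:30–08:30, 09:45–11:15, 13:30–16:00.
Emeka ∩ Dana: (none).
Emeka ∩ Dana ∩ Callum: (none).
Emeka ∩ Dana ∩ Callum ∩ Wei: (none).
Total common minutes: 0.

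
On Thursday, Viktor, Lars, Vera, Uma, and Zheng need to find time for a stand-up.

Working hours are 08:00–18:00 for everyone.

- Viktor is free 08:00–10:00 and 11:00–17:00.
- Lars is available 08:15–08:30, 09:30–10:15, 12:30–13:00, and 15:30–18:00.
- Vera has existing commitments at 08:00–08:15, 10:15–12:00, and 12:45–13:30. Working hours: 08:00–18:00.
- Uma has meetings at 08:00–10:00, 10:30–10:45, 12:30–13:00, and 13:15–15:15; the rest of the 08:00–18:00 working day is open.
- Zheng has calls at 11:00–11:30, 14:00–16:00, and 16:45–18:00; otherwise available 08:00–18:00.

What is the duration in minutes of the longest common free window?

Vera free within 08:00–18:00: 08:15–10:15, 12:00–12:45, 13:30–18:00.
Uma free within 08:00–18:00: 10:00–10:30, 10:45–12:30, 13:00–13:15, 15:15–18:00.
Zheng free within 08:00–18:00: 08:00–11:00, 11:30–14:00, 16:00–16:45.
Viktor ∩ Lars: 08:15–08:30, 09:30–10:00, 12:30–13:00, 15:30–17:00.
Viktor ∩ Lars ∩ Vera: 08:15–08:30, 09:30–10:00, 12:30–12:45, 15:30–17:00.
Viktor ∩ Lars ∩ Vera ∩ Uma: 15:30–17:00.
Viktor ∩ Lars ∩ Vera ∩ Uma ∩ Zheng: 16:00–16:45.
Single common window of 45 minutes.

45 minutes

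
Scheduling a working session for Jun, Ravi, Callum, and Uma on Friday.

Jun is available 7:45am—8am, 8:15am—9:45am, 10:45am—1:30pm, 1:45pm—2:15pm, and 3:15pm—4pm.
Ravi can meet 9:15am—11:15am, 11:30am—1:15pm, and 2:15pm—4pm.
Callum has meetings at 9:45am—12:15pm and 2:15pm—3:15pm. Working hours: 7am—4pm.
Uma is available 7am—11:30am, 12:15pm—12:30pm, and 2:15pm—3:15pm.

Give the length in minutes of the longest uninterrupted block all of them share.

30 minutes

Callum free within 07:00–16:00: 07:00–09:45, 12:15–14:15, 15:15–16:00.
Jun ∩ Ravi: 09:15–09:45, 10:45–11:15, 11:30–13:15, 15:15–16:00.
Jun ∩ Ravi ∩ Callum: 09:15–09:45, 12:15–13:15, 15:15–16:00.
Jun ∩ Ravi ∩ Callum ∩ Uma: 09:15–09:45, 12:15–12:30.
Common window lengths: 30, 15 min; longest is 30.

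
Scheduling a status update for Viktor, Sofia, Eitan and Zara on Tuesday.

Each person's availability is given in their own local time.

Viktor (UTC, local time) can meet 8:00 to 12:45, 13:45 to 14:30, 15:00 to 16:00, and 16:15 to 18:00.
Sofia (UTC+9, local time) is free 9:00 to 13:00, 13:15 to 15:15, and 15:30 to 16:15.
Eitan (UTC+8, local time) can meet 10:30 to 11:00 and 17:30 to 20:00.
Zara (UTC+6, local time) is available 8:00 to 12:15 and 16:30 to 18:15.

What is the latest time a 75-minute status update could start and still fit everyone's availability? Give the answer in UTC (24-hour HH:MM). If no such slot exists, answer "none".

none

Viktor → UTC: 08:00–12:45, 13:45–14:30, 15:00–16:00, 16:15–18:00.
Sofia → UTC: 00:00–04:00, 04:15–06:15, 06:30–07:15.
Eitan → UTC: 02:30–03:00, 09:30–12:00.
Zara → UTC: 02:00–06:15, 10:30–12:15.
Viktor ∩ Sofia: (none).
Viktor ∩ Sofia ∩ Eitan: (none).
Viktor ∩ Sofia ∩ Eitan ∩ Zara: (none).
Windows ≥ 75 min: (none).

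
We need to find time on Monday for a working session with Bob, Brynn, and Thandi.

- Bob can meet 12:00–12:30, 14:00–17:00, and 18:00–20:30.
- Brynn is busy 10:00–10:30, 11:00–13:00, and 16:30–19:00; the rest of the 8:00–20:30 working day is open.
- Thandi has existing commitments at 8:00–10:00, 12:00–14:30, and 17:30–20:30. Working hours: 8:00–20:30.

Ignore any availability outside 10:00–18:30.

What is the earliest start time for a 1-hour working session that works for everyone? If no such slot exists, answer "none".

Brynn free within 08:00–20:30: 08:00–10:00, 10:30–11:00, 13:00–16:30, 19:00–20:30.
Thandi free within 08:00–20:30: 10:00–12:00, 14:30–17:30.
Bob ∩ Brynn: 14:00–16:30, 19:00–20:30.
Bob ∩ Brynn ∩ Thandi: 14:30–16:30.
Restricted to 10:00–18:30: 14:30–16:30.
Windows ≥ 60 min: 14:30–16:30.
Earliest such window starts at 14:30.

14:30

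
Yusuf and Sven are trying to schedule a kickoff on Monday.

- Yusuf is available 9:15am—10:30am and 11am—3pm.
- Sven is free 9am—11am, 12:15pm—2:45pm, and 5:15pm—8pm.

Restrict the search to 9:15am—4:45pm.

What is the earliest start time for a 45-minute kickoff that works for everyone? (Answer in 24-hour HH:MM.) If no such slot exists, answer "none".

09:15

Yusuf ∩ Sven: 09:15–10:30, 12:15–14:45.
Restricted to 09:15–16:45: 09:15–10:30, 12:15–14:45.
Windows ≥ 45 min: 09:15–10:30, 12:15–14:45.
Earliest such window starts at 09:15.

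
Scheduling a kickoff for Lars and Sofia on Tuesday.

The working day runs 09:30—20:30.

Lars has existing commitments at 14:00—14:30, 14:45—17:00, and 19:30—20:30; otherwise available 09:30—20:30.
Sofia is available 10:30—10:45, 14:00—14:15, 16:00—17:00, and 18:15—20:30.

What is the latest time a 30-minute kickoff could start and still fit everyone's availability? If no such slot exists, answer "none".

19:00

Lars free within 09:30–20:30: 09:30–14:00, 14:30–14:45, 17:00–19:30.
Lars ∩ Sofia: 10:30–10:45, 18:15–19:30.
Windows ≥ 30 min: 18:15–19:30.
Latest start in the last window 18:15–19:30 is 19:30 − 30 min = 19:00.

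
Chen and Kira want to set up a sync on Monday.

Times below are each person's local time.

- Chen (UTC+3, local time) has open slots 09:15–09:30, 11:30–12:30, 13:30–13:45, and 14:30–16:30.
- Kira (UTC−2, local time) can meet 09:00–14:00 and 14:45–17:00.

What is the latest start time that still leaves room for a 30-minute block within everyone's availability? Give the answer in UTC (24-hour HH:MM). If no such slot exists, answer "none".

13:00

Chen → UTC: 06:15–06:30, 08:30–09:30, 10:30–10:45, 11:30–13:30.
Kira → UTC: 11:00–16:00, 16:45–19:00.
Chen ∩ Kira: 11:30–13:30.
Windows ≥ 30 min: 11:30–13:30.
Latest start in the last window 11:30–13:30 is 13:30 − 30 min = 13:00.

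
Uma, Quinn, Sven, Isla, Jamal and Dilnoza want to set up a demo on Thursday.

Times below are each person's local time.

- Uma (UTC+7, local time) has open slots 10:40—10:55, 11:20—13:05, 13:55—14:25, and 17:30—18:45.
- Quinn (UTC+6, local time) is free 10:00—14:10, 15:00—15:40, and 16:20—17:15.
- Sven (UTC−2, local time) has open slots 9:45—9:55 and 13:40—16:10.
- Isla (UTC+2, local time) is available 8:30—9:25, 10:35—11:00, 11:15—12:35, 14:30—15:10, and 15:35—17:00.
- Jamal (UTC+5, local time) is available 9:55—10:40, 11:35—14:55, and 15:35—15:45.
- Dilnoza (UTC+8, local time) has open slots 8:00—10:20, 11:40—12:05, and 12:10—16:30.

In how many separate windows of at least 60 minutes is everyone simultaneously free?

0

Uma → UTC: 03:40–03:55, 04:20–06:05, 06:55–07:25, 10:30–11:45.
Quinn → UTC: 04:00–08:10, 09:00–09:40, 10:20–11:15.
Sven → UTC: 11:45–11:55, 15:40–18:10.
Isla → UTC: 06:30–07:25, 08:35–09:00, 09:15–10:35, 12:30–13:10, 13:35–15:00.
Jamal → UTC: 04:55–05:40, 06:35–09:55, 10:35–10:45.
Dilnoza → UTC: 00:00–02:20, 03:40–04:05, 04:10–08:30.
Uma ∩ Quinn: 04:20–06:05, 06:55–07:25, 10:30–11:15.
Uma ∩ Quinn ∩ Sven: (none).
Uma ∩ Quinn ∩ Sven ∩ Isla: (none).
Uma ∩ Quinn ∩ Sven ∩ Isla ∩ Jamal: (none).
Uma ∩ Quinn ∩ Sven ∩ Isla ∩ Jamal ∩ Dilnoza: (none).
Windows ≥ 60 min: (none).
That's 0 windows.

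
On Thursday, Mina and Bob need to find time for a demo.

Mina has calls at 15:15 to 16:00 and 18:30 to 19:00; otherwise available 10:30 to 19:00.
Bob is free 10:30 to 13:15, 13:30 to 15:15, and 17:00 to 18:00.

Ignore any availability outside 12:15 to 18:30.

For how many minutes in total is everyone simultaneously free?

Mina free within 10:30–19:00: 10:30–15:15, 16:00–18:30.
Mina ∩ Bob: 10:30–13:15, 13:30–15:15, 17:00–18:00.
Restricted to 12:15–18:30: 12:15–13:15, 13:30–15:15, 17:00–18:00.
Total common minutes: 60 + 105 + 60 = 225.

225 minutes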